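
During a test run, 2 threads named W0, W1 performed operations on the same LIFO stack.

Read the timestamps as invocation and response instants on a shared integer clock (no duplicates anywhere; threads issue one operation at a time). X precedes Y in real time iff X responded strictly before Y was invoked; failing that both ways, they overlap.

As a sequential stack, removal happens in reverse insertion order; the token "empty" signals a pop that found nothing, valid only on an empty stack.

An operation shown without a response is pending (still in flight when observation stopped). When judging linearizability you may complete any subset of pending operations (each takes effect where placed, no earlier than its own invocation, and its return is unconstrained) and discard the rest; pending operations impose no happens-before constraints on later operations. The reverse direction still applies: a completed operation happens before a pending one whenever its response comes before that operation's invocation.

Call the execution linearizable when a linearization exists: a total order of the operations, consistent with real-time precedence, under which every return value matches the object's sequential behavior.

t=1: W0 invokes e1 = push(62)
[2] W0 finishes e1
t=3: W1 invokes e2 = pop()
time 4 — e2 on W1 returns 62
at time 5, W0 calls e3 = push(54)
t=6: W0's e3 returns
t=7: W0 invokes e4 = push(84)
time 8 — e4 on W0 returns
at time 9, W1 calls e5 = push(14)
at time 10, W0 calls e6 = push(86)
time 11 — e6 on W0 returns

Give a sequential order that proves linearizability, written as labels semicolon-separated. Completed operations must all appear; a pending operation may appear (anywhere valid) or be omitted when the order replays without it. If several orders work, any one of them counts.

after step 1 (e1 push(62)): stack <62>
after step 2 (e2 pop() → 62): stack <>
after step 3 (e3 push(54)): stack <54>
after step 4 (e4 push(84)): stack <54,84>
after step 5 (e5 push(14) (pending, included)): stack <54,84,14>
after step 6 (e6 push(86)): stack <54,84,14,86>

e1; e2; e3; e4; e5; e6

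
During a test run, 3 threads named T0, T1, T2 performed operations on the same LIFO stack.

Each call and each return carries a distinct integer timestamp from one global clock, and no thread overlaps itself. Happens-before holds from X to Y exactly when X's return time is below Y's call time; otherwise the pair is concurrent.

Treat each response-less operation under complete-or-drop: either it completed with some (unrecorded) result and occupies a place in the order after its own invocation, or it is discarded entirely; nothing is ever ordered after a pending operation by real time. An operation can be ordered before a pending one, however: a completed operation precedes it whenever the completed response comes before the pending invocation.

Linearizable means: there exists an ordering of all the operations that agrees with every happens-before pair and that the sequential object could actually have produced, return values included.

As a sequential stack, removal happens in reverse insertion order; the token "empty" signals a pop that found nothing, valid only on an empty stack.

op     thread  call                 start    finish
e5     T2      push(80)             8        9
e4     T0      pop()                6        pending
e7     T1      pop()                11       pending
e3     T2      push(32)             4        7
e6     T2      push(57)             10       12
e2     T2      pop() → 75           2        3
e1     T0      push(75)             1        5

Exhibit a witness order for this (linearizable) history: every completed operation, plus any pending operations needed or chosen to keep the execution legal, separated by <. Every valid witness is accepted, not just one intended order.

1. e1 push(75), leaving stack <75>
2. e2 pop() → 75, leaving stack <>
3. e3 push(32), leaving stack <32>
4. e4 pop() (pending, included), leaving stack <>
5. e5 push(80), leaving stack <80>
6. e6 push(57), leaving stack <80,57>

e1 < e2 < e3 < e4 < e5 < e6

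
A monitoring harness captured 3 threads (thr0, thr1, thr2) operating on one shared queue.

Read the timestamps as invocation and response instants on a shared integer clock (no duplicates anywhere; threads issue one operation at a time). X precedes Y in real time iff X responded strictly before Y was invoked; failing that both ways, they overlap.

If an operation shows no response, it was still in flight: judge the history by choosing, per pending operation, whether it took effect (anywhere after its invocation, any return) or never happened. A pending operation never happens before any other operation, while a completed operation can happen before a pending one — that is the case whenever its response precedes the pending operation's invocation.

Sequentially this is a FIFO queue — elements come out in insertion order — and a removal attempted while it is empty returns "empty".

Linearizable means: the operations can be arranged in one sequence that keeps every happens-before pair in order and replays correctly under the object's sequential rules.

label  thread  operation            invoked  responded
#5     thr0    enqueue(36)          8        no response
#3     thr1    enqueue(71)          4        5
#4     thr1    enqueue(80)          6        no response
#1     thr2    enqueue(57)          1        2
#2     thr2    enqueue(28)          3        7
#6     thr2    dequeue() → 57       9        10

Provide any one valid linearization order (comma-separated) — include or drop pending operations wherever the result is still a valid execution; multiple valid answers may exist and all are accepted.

step 1: #1 enqueue(57) — queue <57>
step 2: #2 enqueue(28) — queue <57,28>
step 3: #3 enqueue(71) — queue <57,28,71>
step 4: #4 enqueue(80) (pending, included) — queue <57,28,71,80>
step 5: #5 enqueue(36) (pending, included) — queue <57,28,71,80,36>
step 6: #6 dequeue() → 57 — queue <28,71,80,36>

#1, #2, #3, #4, #5, #6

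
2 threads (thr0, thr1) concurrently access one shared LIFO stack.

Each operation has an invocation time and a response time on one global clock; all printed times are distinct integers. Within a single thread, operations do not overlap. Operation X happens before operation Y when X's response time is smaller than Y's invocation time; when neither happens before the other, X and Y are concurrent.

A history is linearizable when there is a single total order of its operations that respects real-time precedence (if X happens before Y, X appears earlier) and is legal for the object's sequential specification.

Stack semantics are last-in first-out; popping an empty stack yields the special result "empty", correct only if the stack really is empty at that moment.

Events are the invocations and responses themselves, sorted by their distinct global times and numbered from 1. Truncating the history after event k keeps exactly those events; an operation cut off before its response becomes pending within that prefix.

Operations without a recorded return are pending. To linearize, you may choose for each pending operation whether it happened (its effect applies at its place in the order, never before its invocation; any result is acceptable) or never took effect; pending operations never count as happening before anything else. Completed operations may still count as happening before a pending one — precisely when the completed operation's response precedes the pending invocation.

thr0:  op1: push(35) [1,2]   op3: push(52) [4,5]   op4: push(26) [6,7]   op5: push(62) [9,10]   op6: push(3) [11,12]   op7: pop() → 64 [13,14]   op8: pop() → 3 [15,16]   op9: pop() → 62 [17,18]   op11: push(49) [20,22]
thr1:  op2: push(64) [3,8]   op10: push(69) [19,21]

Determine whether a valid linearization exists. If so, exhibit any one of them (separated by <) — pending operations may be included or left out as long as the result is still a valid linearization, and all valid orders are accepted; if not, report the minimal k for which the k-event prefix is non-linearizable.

not linearizable — minimal violating prefix: 14 events

already the first 14 events (up to op7's response at time 14) admit no linearization; the first 13 still do
all 3 real-time-respecting orders fail — 7 completed LIFO stack operations, no legal replay
for example op1, op2, op3, op4, op5, op6, op7 fails at step 7: op7 pop() → 64 is not legal there
for example op1, op3, op2, op4, op5, op6, op7 fails at step 7: op7 pop() → 64 is not legal there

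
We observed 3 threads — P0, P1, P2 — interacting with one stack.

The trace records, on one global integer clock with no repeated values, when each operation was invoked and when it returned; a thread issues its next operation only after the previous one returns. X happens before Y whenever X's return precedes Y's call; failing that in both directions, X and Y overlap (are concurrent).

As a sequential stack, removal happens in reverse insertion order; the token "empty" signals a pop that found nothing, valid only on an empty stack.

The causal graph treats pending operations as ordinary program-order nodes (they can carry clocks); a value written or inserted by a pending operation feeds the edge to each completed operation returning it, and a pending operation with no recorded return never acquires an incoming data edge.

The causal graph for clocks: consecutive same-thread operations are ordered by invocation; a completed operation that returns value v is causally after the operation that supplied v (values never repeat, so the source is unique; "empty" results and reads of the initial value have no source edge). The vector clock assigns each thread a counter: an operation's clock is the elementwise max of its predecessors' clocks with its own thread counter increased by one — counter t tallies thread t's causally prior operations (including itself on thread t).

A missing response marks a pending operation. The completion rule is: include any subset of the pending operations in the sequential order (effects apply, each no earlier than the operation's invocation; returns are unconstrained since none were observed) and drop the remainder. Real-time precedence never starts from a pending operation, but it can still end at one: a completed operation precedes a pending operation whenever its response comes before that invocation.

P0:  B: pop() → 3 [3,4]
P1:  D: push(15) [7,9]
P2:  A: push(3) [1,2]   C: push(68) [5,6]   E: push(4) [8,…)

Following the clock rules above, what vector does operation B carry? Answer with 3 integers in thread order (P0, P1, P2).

no predecessors for A (invoked 1): P2 increments from zero → (0, 0, 1)
no predecessors for D (invoked 7): P1 increments from zero → (0, 1, 0)
from VC(A)=(0, 0, 1), C (invoked 5) maxes components and bumps P2 → (0, 0, 2)
from VC(A)=(0, 0, 1), B (invoked 3) maxes components and bumps P0 → (1, 0, 1)
from VC(C)=(0, 0, 2), E (invoked 8) maxes components and bumps P2 → (0, 0, 3)
target: VC(B) = (1, 0, 1)

(1, 0, 1)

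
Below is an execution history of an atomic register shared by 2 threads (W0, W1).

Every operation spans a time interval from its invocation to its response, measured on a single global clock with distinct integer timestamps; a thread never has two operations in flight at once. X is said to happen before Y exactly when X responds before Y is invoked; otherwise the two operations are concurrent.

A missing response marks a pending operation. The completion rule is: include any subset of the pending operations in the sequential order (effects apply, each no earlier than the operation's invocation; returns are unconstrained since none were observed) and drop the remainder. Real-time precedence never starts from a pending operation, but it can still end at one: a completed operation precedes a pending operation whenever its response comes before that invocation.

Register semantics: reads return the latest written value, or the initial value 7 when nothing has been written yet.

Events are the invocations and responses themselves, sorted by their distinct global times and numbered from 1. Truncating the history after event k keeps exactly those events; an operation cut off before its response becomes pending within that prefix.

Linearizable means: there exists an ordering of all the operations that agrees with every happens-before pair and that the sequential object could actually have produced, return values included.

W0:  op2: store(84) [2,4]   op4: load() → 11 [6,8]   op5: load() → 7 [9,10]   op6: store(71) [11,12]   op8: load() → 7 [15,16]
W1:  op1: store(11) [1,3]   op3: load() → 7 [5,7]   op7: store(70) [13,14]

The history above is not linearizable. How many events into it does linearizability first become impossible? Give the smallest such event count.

7

events 1..6 are still linearizable — one witness is op1, op2:
after step 1 (op1 store(11)): value 11
after step 2 (op2 store(84)): value 84
event 7 — op3's response, time 7 — after it, nothing linearizes
no completion choice of the 1 pending operation (op4) rescues it — every subset was tried
sample order op1, op2, op3 (pending dropped) stalls at step 3 — op3 load() → 7 has no legal effect
sample order op2, op1, op3 (pending dropped) stalls at step 3 — op3 load() → 7 has no legal effect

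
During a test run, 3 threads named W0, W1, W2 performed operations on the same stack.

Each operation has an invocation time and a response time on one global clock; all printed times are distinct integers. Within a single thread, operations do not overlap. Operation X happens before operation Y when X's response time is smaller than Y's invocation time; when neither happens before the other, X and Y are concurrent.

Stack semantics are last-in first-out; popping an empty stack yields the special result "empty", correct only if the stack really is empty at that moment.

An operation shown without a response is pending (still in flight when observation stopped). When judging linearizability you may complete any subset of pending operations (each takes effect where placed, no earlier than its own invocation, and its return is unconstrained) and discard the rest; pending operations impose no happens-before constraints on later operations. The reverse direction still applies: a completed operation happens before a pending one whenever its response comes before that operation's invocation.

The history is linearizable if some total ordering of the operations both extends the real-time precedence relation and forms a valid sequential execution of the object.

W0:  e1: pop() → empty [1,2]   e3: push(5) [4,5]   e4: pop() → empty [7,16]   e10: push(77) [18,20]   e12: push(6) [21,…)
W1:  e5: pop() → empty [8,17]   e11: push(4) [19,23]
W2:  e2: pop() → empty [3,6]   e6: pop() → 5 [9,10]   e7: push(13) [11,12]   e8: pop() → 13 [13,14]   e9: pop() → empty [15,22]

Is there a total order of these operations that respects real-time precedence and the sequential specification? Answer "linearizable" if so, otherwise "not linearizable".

one valid linearization: e1, e2, e3, e6, e4, e5, e7, e8, e9, e10, e11
step 1: e1 pop() → empty — stack <>
step 2: e2 pop() → empty — stack <>
step 3: e3 push(5) — stack <5>
step 4: e6 pop() → 5 — stack <>
step 5: e4 pop() → empty — stack <>
step 6: e5 pop() → empty — stack <>
step 7: e7 push(13) — stack <13>
step 8: e8 pop() → 13 — stack <>
step 9: e9 pop() → empty — stack <>
step 10: e10 push(77) — stack <77>
step 11: e11 push(4) — stack <77,4>

linearizable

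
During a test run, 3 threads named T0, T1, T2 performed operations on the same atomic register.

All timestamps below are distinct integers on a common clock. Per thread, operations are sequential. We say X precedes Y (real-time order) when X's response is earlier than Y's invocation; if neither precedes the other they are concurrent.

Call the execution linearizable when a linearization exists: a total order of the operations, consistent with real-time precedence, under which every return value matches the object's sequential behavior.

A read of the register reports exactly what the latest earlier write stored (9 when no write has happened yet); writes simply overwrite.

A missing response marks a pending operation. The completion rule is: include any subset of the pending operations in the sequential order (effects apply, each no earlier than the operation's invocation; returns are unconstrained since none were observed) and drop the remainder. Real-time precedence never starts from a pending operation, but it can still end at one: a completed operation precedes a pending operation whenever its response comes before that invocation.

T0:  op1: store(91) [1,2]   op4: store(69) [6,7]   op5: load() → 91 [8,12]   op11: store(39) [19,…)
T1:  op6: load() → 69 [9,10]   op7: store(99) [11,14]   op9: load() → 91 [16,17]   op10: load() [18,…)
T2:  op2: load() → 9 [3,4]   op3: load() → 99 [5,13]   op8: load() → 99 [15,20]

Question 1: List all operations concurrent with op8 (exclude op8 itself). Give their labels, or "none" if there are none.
op8 spans [15,20]: anything still running between times 15 and 20 counts as concurrent
op1 [1,2]: before
op2 [3,4]: before
op3 [5,13]: before
op4 [6,7]: before
op5 [8,12]: before
op6 [9,10]: before
op7 [11,14]: before
op9 [16,17]: concurrent
op10 [18,…): concurrent
op11 [19,…): concurrent

op10, op11, op9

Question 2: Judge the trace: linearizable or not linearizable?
prefix check: 1..3 passes, 1..4 fails once op2's time-4 response joins
exhaustive check: the 2 completed atomic register ops admit one real-time order; illegal
take op1, op2: step 2 already fails, because op2 load() → 9 cannot occur there

not linearizable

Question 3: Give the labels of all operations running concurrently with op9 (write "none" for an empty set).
op9 spans [16,17]; an op avoiding the whole window 16..17 is ordered, any other is concurrent
op1 [1,2]: before
op2 [3,4]: before
op3 [5,13]: before
op4 [6,7]: before
op5 [8,12]: before
op6 [9,10]: before
op7 [11,14]: before
op8 [15,20]: concurrent
op10 [18,…): after
op11 [19,…): after

op8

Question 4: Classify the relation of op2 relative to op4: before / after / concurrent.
op2 spans [3,4], op4 spans [6,7]
resp(op2)=4 < inv(op4)=6

before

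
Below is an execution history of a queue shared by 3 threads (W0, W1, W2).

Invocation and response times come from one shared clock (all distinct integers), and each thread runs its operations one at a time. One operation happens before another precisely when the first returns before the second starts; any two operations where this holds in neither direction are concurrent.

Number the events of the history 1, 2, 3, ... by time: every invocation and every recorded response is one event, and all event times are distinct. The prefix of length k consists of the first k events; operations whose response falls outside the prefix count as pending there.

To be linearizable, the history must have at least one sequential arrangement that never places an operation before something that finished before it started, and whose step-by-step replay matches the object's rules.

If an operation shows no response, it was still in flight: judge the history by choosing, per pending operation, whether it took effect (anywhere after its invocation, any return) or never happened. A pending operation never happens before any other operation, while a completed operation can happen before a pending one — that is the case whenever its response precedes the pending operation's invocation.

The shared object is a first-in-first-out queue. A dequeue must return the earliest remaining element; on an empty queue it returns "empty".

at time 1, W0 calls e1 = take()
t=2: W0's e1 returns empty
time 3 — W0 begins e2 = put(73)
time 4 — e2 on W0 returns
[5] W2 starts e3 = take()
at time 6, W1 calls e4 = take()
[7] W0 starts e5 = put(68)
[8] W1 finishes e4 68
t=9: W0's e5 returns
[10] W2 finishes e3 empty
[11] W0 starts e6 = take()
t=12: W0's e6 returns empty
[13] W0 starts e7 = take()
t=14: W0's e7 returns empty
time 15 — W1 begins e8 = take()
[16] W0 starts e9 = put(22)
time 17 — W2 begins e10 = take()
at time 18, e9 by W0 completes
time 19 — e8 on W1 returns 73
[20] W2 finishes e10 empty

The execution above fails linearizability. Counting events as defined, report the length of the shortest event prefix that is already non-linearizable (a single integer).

10

a valid linearization of events 1..9 exists, for instance e1, e2, e3, e5, e4:
step 1: e1 take() → empty — queue <>
step 2: e2 put(73) — queue <73>
step 3: e3 take() (pending, included) — queue <>
step 4: e5 put(68) — queue <68>
step 5: e4 take() → 68 — queue <>
at event 10 (e3's time-10 response) nothing linearizes any more
for example e1, e2, e3, e4, e5 fails at step 3: e3 take() → empty is not legal there
for example e1, e2, e3, e5, e4 fails at step 3: e3 take() → empty is not legal there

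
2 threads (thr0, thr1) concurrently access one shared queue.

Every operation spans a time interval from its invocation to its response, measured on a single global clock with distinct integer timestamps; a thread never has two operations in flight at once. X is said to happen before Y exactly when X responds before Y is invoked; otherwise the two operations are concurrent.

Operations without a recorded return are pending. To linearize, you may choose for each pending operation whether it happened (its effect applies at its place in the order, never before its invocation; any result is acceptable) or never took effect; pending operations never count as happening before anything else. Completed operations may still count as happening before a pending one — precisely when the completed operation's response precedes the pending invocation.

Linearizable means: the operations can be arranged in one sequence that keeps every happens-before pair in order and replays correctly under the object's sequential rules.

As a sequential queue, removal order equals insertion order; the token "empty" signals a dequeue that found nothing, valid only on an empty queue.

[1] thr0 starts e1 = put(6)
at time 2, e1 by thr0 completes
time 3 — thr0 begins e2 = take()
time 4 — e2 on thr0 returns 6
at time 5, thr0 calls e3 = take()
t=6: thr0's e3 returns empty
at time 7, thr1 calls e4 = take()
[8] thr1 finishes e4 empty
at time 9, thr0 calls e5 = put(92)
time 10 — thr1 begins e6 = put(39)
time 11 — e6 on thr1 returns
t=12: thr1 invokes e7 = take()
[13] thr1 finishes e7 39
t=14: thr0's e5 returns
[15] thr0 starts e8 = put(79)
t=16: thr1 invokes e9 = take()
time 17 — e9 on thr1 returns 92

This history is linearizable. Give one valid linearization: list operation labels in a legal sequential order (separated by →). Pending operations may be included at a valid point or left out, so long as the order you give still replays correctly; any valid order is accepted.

step 1: e1 put(6) — queue <6>
step 2: e2 take() → 6 — queue <>
step 3: e3 take() → empty — queue <>
step 4: e4 take() → empty — queue <>
step 5: e6 put(39) — queue <39>
step 6: e5 put(92) — queue <39,92>
step 7: e7 take() → 39 — queue <92>
step 8: e8 put(79) (pending, included) — queue <92,79>
step 9: e9 take() → 92 — queue <79>

e1 → e2 → e3 → e4 → e6 → e5 → e7 → e8 → e9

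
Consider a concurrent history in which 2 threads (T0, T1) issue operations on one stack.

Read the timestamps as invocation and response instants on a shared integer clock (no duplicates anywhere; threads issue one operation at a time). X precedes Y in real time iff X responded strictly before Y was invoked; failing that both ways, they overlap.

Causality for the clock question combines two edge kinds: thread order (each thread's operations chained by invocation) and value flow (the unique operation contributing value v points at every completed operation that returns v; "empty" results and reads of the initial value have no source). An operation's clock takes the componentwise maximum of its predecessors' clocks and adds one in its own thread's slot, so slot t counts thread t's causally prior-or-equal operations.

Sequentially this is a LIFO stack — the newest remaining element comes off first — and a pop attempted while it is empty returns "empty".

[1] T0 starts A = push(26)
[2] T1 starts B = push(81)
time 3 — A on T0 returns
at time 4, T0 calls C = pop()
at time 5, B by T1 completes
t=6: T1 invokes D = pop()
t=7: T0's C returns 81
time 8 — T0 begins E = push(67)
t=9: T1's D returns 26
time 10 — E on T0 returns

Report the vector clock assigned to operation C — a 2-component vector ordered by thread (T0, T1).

(2, 1)

B (invocation 2): nothing precedes it; T1's component alone gives (0, 1)
A (invocation 1): nothing precedes it; T0's component alone gives (1, 0)
merge at D (invoked 6): VC(A)=(1, 0), VC(B)=(0, 1), own-thread bump on T1 → (1, 2)
merge at C (invoked 4): VC(A)=(1, 0), VC(B)=(0, 1), own-thread bump on T0 → (2, 1)
merge at E (invoked 8): VC(C)=(2, 1), own-thread bump on T0 → (3, 1)
target: VC(C) = (2, 1)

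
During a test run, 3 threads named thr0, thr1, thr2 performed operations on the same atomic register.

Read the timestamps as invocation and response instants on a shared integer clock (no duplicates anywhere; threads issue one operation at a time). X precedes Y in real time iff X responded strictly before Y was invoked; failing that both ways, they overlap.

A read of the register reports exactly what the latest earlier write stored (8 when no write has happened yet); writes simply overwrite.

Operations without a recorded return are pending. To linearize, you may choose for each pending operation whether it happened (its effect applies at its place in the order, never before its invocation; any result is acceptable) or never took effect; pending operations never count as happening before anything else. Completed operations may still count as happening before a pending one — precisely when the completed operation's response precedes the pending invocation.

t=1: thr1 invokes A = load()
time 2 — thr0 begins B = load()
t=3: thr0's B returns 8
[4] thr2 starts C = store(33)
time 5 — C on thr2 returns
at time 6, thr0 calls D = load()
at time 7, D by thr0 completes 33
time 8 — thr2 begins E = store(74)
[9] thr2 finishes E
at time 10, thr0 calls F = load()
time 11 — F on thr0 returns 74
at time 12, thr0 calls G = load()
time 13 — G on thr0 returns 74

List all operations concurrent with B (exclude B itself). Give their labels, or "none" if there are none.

A

concurrent with B ([2,3]): every op whose interval crosses 2..3
A [1,…): concurrent
C [4,5]: after
D [6,7]: after
E [8,9]: after
F [10,11]: after
G [12,13]: after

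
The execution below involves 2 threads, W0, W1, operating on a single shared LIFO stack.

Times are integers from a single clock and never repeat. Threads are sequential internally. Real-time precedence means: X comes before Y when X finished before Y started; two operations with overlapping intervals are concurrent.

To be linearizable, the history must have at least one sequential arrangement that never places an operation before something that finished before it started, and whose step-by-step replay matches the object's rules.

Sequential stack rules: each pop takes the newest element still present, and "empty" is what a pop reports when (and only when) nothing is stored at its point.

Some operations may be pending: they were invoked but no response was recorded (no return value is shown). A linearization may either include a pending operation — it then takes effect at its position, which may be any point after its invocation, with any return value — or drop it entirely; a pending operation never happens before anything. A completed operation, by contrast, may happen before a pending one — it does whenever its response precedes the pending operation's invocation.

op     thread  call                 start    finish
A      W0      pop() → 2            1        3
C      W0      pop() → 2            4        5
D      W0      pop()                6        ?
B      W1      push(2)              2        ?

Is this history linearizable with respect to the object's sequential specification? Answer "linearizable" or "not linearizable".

not linearizable

prefix check: 1..4 passes, 1..5 fails once C's time-5 response joins
the completed operations (2 total) allow one real-time order; the LIFO stack replay rejects it
every completion of the 1 pending operation (B) was checked; none linearizes
for example A, C (pending dropped) fails at step 1: A pop() → 2 is not legal there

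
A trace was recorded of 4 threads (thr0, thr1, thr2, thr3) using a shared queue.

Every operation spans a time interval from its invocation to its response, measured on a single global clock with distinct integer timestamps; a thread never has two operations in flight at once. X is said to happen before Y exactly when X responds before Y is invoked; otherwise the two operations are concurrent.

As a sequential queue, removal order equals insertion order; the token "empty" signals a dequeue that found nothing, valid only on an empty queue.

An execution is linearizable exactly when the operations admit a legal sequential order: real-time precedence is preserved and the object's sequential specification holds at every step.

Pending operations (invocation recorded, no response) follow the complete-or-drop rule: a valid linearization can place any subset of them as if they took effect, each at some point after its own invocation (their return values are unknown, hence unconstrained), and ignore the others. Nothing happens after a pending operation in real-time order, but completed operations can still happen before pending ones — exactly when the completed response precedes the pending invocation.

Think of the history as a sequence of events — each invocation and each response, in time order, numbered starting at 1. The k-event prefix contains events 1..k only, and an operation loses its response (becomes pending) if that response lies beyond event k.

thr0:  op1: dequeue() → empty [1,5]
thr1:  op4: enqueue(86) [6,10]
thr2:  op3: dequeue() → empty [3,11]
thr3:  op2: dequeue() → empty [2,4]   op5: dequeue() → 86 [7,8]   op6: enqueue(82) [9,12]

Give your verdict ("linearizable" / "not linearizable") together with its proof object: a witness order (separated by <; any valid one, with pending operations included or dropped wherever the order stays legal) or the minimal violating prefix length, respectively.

1. op1 dequeue() → empty, leaving queue <>
2. op2 dequeue() → empty, leaving queue <>
3. op3 dequeue() → empty, leaving queue <>
4. op4 enqueue(86), leaving queue <86>
5. op5 dequeue() → 86, leaving queue <>
6. op6 enqueue(82), leaving queue <82>

linearizable — witness: op1 < op2 < op3 < op4 < op5 < op6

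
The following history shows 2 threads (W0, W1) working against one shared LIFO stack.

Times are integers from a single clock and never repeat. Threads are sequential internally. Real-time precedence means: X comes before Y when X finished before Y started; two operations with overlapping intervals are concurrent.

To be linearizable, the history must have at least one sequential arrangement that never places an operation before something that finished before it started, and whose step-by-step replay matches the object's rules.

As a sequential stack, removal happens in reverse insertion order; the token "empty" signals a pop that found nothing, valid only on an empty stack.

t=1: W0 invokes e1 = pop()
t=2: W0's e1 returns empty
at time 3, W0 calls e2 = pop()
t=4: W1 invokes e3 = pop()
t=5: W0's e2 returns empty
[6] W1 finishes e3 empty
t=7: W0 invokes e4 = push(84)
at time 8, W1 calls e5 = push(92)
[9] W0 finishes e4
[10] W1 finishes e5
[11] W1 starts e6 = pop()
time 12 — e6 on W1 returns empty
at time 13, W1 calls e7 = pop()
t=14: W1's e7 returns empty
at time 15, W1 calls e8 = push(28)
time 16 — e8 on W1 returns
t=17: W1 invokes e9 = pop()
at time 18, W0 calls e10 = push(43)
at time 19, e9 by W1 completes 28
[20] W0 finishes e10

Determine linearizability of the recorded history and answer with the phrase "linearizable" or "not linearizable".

cut after 11 events: linearizable; cut after 12 events (e6 responds, time 12): not linearizable
4 orders of the 6 completed LIFO stack ops respect real time; none is legal
e.g. e1, e2, e3, e4, e5, e6: illegal at step 6, since e6 pop() → empty cannot apply there
e.g. e1, e2, e3, e5, e4, e6: illegal at step 6, since e6 pop() → empty cannot apply there

not linearizable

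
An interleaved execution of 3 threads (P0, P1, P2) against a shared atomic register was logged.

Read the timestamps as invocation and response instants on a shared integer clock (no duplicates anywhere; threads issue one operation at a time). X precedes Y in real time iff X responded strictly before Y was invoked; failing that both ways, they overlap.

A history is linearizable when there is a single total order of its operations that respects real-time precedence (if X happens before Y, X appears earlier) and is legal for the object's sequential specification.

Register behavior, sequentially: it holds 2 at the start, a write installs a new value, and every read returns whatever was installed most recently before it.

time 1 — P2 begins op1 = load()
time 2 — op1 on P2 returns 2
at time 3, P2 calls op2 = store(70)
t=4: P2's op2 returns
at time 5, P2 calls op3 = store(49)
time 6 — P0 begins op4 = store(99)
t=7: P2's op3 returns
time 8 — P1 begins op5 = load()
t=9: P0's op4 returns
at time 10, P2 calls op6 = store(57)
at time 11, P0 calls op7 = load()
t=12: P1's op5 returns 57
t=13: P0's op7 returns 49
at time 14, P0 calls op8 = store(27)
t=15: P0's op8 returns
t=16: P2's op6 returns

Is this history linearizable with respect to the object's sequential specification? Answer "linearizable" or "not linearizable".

witness order: op1, op2, op4, op3, op7, op6, op5, op8
1. op1 load() → 2, leaving value 2
2. op2 store(70), leaving value 70
3. op4 store(99), leaving value 99
4. op3 store(49), leaving value 49
5. op7 load() → 49, leaving value 49
6. op6 store(57), leaving value 57
7. op5 load() → 57, leaving value 57
8. op8 store(27), leaving value 27

linearizable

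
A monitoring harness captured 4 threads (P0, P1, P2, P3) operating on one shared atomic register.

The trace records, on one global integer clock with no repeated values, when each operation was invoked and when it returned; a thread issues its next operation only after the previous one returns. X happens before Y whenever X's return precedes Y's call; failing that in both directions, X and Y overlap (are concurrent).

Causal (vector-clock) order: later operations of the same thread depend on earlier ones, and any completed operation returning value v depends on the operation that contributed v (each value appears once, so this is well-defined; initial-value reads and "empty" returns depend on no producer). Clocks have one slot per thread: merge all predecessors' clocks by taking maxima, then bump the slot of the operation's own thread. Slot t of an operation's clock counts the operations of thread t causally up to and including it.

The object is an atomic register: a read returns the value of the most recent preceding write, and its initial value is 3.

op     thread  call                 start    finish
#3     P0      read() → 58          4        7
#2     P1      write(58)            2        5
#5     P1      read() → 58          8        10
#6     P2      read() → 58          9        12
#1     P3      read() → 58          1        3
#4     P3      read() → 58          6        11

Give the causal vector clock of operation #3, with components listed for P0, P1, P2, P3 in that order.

VC(#2, invoked at 2): no causal predecessors; +1 on P1 → (0, 1, 0, 0)
invoked at 1, #1 merges VC(#2)=(0, 1, 0, 0) and bumps P3's slot → (0, 1, 0, 1)
invoked at 9, #6 merges VC(#2)=(0, 1, 0, 0) and bumps P2's slot → (0, 1, 1, 0)
invoked at 8, #5 merges VC(#2)=(0, 1, 0, 0) and bumps P1's slot → (0, 2, 0, 0)
invoked at 4, #3 merges VC(#2)=(0, 1, 0, 0) and bumps P0's slot → (1, 1, 0, 0)
invoked at 6, #4 merges VC(#1)=(0, 1, 0, 1), VC(#2)=(0, 1, 0, 0) and bumps P3's slot → (0, 1, 0, 2)
target: VC(#3) = (1, 1, 0, 0)

(1, 1, 0, 0)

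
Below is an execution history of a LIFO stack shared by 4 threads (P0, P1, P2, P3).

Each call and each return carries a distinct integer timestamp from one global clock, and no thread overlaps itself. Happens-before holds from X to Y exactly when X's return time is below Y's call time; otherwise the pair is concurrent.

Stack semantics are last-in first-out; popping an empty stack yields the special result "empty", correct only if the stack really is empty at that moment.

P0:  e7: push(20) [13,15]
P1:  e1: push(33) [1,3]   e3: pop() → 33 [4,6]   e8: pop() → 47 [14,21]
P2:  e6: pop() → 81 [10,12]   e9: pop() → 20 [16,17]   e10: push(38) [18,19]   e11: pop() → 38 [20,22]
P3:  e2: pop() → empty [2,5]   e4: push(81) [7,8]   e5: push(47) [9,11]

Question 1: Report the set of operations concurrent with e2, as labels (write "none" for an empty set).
Answer: e1, e3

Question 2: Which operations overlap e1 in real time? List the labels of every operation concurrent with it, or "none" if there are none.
Answer: e2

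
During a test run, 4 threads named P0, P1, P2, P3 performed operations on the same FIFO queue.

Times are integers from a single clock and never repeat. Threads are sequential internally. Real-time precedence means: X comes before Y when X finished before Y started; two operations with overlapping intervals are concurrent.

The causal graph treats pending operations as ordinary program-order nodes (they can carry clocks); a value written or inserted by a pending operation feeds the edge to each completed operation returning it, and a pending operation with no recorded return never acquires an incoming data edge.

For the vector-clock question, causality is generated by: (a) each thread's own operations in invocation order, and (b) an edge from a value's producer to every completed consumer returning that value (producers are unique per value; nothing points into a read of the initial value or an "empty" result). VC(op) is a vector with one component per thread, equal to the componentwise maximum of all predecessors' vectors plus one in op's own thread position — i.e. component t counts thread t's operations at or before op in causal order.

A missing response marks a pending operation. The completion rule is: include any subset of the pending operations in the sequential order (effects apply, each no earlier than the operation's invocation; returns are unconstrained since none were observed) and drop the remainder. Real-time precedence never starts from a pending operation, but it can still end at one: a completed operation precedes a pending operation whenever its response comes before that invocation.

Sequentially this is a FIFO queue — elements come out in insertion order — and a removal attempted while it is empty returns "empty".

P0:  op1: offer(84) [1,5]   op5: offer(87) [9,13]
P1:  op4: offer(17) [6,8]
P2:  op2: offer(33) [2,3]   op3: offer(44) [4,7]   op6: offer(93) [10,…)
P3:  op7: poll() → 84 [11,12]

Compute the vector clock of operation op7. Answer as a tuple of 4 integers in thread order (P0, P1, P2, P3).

(1, 0, 0, 1)

no predecessors for op2 (invoked 2): P2 increments from zero → (0, 0, 1, 0)
no predecessors for op4 (invoked 6): P1 increments from zero → (0, 1, 0, 0)
no predecessors for op1 (invoked 1): P0 increments from zero → (1, 0, 0, 0)
merge at op3 (invoked 4): VC(op2)=(0, 0, 1, 0), own-thread bump on P2 → (0, 0, 2, 0)
merge at op7 (invoked 11): VC(op1)=(1, 0, 0, 0), own-thread bump on P3 → (1, 0, 0, 1)
merge at op5 (invoked 9): VC(op1)=(1, 0, 0, 0), own-thread bump on P0 → (2, 0, 0, 0)
merge at op6 (invoked 10): VC(op3)=(0, 0, 2, 0), own-thread bump on P2 → (0, 0, 3, 0)
target: VC(op7) = (1, 0, 0, 1)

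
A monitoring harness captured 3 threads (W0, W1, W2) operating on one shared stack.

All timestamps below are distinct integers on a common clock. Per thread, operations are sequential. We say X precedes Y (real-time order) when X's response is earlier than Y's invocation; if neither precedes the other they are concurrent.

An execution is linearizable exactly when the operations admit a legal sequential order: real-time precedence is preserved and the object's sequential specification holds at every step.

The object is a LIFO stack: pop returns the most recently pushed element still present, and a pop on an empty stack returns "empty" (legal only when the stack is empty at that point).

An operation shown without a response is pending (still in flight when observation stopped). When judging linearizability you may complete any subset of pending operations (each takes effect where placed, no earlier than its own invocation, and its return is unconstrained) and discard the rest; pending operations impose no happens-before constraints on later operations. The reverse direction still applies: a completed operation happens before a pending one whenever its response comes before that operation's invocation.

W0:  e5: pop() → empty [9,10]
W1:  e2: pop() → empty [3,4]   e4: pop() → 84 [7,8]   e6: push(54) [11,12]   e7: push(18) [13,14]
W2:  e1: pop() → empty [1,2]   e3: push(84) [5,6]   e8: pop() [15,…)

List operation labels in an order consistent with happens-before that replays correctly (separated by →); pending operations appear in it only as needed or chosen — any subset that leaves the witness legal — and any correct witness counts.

e1 → e2 → e3 → e4 → e5 → e6 → e7

after step 1 (e1 pop() → empty): stack <>
after step 2 (e2 pop() → empty): stack <>
after step 3 (e3 push(84)): stack <84>
after step 4 (e4 pop() → 84): stack <>
after step 5 (e5 pop() → empty): stack <>
after step 6 (e6 push(54)): stack <54>
after step 7 (e7 push(18)): stack <54,18>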